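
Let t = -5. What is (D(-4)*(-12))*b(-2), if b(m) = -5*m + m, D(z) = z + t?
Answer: 864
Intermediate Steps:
D(z) = -5 + z (D(z) = z - 5 = -5 + z)
b(m) = -4*m
(D(-4)*(-12))*b(-2) = ((-5 - 4)*(-12))*(-4*(-2)) = -9*(-12)*8 = 108*8 = 864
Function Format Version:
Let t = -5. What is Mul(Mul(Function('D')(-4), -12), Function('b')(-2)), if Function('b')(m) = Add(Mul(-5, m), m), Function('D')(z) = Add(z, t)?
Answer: 864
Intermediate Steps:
Function('D')(z) = Add(-5, z) (Function('D')(z) = Add(z, -5) = Add(-5, z))
Function('b')(m) = Mul(-4, m)
Mul(Mul(Function('D')(-4), -12), Function('b')(-2)) = Mul(Mul(Add(-5, -4), -12), Mul(-4, -2)) = Mul(Mul(-9, -12), 8) = Mul(108, 8) = 864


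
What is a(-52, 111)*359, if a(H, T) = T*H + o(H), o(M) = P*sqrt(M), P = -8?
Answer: -2072148 - 5744*I*sqrt(13) ≈ -2.0721e+6 - 20710.0*I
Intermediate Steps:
o(M) = -8*sqrt(M)
a(H, T) = -8*sqrt(H) + H*T (a(H, T) = T*H - 8*sqrt(H) = H*T - 8*sqrt(H) = -8*sqrt(H) + H*T)
a(-52, 111)*359 = (-16*I*sqrt(13) - 52*111)*359 = (-16*I*sqrt(13) - 5772)*359 = (-5772 - 16*I*sqrt(13))*359 = -2072148 - 5744*I*sqrt(13)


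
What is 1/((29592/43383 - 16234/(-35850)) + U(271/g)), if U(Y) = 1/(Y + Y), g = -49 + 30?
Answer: 140493676350/154527083179 ≈ 0.90918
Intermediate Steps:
g = -19
U(Y) = 1/(2*Y)
1/((29592/43383 - 16234/(-35850)) + U(271/g)) = 1/((29592/43383 - 16234/(-35850)) + 1/(2*((271/(-19))))) = 1/((29592*(1/43383) - 16234*(-1/35850)) + 1/(2*((271*(-1/19))))) = 1/((9864/14461 + 8117/17925) + 1/(2*(-271/19))) = 1/(294192137/259213425 + (½)*(-19/271)) = 1/(294192137/259213425 - 19/542) = 1/(154527083179/140493676350) = 140493676350/154527083179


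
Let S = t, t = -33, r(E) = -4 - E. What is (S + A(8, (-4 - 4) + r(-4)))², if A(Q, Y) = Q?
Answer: 625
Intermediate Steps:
S = -33
(S + A(8, (-4 - 4) + r(-4)))² = (-33 + 8)² = (-25)² = 625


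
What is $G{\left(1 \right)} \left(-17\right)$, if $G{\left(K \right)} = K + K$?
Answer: $-34$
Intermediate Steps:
$G{\left(K \right)} = 2 K$
$G{\left(1 \right)} \left(-17\right) = 2 \cdot 1 \left(-17\right) = 2 \left(-17\right) = -34$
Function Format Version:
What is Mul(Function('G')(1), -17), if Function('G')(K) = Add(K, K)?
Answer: -34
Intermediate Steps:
Function('G')(K) = Mul(2, K)
Mul(Function('G')(1), -17) = Mul(Mul(2, 1), -17) = Mul(2, -17) = -34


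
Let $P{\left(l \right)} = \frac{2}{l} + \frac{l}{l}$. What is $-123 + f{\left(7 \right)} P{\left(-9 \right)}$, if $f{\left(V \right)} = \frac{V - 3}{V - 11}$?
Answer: $- \frac{1114}{9} \approx -123.78$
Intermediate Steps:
$P{\left(l \right)} = 1 + \frac{2}{l}$ ($P{\left(l \right)} = \frac{2}{l} + 1 = 1 + \frac{2}{l}$)
$f{\left(V \right)} = \frac{-3 + V}{-11 + V}$
$-123 + f{\left(7 \right)} P{\left(-9 \right)} = -123 + \frac{-3 + 7}{-11 + 7} \frac{2 - 9}{-9} = -123 + \frac{1}{-4} \cdot 4 \left(\left(- \frac{1}{9}\right) \left(-7\right)\right) = -123 + \left(- \frac{1}{4}\right) 4 \cdot \frac{7}{9} = -123 - \frac{7}{9} = - \frac{1114}{9}$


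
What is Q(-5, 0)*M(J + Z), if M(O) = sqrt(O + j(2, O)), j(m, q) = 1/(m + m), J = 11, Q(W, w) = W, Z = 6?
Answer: -5*sqrt(69)/2 ≈ -20.767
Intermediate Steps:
j(m, q) = 1/(2*m)
M(O) = sqrt(1/4 + O) (M(O) = sqrt(O + (1/2)/2) = sqrt(O + (1/2)*(1/2)) = sqrt(O + 1/4) = sqrt(1/4 + O))
Q(-5, 0)*M(J + Z) = -5*sqrt(1 + 4*(11 + 6))/2 = -5*sqrt(1 + 4*17)/2 = -5*sqrt(1 + 68)/2 = -5*sqrt(69)/2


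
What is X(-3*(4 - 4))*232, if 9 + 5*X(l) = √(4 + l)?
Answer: -1624/5 ≈ -324.80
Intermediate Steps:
X(l) = -9/5 + √(4 + l)/5
X(-3*(4 - 4))*232 = (-9/5 + √(4 - 3*(4 - 4))/5)*232 = (-9/5 + √(4 - 3*0)/5)*232 = (-9/5 + √(4 + 0)/5)*232 = (-9/5 + √4/5)*232 = (-9/5 + (⅕)*2)*232 = (-9/5 + ⅖)*232 = -7/5*232 = -1624/5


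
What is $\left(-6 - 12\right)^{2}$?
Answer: $324$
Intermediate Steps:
$\left(-6 - 12\right)^{2} = \left(-18\right)^{2} = 324$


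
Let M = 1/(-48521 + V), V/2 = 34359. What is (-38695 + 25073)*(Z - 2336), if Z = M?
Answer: 642688561802/20197 ≈ 3.1821e+7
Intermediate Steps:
V = 68718 (V = 2*34359 = 68718)
M = 1/20197 (M = 1/(-48521 + 68718) = 1/20197 ≈ 4.9512e-5)
Z = 1/20197 ≈ 4.9512e-5
(-38695 + 25073)*(Z - 2336) = (-38695 + 25073)*(1/20197 - 2336) = -13622*(-47180191/20197) = 642688561802/20197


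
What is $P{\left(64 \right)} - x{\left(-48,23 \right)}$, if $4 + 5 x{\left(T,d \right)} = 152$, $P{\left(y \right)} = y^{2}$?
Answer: $\frac{20332}{5} \approx 4066.4$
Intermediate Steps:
$x{\left(T,d \right)} = \frac{148}{5}$ ($x{\left(T,d \right)} = - \frac{4}{5} + \frac{1}{5} \cdot 152 = - \frac{4}{5} + \frac{152}{5} = \frac{148}{5}$)
$P{\left(64 \right)} - x{\left(-48,23 \right)} = 64^{2} - \frac{148}{5} = 4096 - \frac{148}{5} = \frac{20332}{5}$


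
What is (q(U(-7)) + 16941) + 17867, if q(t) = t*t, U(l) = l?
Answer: 34857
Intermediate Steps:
q(t) = t²
(q(U(-7)) + 16941) + 17867 = ((-7)² + 16941) + 17867 = (49 + 16941) + 17867 = 16990 + 17867 = 34857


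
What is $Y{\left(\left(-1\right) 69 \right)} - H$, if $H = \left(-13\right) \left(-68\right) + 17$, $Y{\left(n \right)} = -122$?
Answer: $-1023$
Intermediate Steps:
$H = 901$ ($H = 884 + 17 = 901$)
$Y{\left(\left(-1\right) 69 \right)} - H = -122 - 901 = -1023$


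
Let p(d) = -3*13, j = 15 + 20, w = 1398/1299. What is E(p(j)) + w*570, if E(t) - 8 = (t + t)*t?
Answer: 1586270/433 ≈ 3663.4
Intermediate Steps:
w = 466/433 (w = 1398*(1/1299) = 466/433 ≈ 1.0762)
j = 35
p(d) = -39
E(t) = 8 + 2*t² (E(t) = 8 + (t + t)*t = 8 + (2*t)*t = 8 + 2*t²)
E(p(j)) + w*570 = (8 + 2*(-39)²) + (466/433)*570 = (8 + 2*1521) + 265620/433 = (8 + 3042) + 265620/433 = 3050 + 265620/433 = 1586270/433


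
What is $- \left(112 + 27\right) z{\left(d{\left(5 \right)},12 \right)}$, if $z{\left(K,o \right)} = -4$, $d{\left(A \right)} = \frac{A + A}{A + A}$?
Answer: $556$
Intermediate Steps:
$d{\left(A \right)} = 1$ ($d{\left(A \right)} = \frac{2 A}{2 A} = 2 A \frac{1}{2 A} = 1$)
$- \left(112 + 27\right) z{\left(d{\left(5 \right)},12 \right)} = - \left(112 + 27\right) \left(-4\right) = - 139 \left(-4\right) = \left(-1\right) \left(-556\right) = 556$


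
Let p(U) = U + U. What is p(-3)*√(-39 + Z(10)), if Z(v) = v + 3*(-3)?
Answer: -6*I*√38 ≈ -36.987*I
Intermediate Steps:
Z(v) = -9 + v (Z(v) = v - 9 = -9 + v)
p(U) = 2*U
p(-3)*√(-39 + Z(10)) = (2*(-3))*√(-39 + (-9 + 10)) = -6*√(-39 + 1) = -6*I*√38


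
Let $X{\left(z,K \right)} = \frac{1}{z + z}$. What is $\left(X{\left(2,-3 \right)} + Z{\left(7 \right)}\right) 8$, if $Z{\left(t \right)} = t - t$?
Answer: $2$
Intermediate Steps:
$Z{\left(t \right)} = 0$
$X{\left(z,K \right)} = \frac{1}{2 z}$
$\left(X{\left(2,-3 \right)} + Z{\left(7 \right)}\right) 8 = \left(\frac{1}{2 \cdot 2} + 0\right) 8 = \left(\frac{1}{2} \cdot \frac{1}{2} + 0\right) 8 = \left(\frac{1}{4} + 0\right) 8 = \frac{1}{4} \cdot 8 = 2$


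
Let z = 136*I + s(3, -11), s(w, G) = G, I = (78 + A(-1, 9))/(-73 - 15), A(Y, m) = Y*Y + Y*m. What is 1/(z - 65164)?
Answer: -11/718115 ≈ -1.5318e-5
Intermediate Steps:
A(Y, m) = Y**2 + Y*m
I = -35/44 (I = (78 - (-1 + 9))/(-73 - 15) = (78 - 1*8)/(-88) = (78 - 8)*(-1/88) = 70*(-1/88) = -35/44 ≈ -0.79545)
z = -1311/11 (z = 136*(-35/44) - 11 = -1190/11 - 11 = -1311/11 ≈ -119.18)
1/(z - 65164) = 1/(-1311/11 - 65164) = 1/(-718115/11) = -11/718115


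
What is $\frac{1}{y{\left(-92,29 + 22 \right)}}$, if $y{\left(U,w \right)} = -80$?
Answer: $- \frac{1}{80} \approx -0.0125$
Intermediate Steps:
$\frac{1}{y{\left(-92,29 + 22 \right)}} = \frac{1}{-80} = - \frac{1}{80}$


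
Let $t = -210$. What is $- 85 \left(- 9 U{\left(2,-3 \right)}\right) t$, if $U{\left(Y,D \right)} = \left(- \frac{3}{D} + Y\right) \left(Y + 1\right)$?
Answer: $-1445850$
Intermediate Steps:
$U{\left(Y,D \right)} = \left(1 + Y\right) \left(Y - \frac{3}{D}\right)$ ($U{\left(Y,D \right)} = \left(Y - \frac{3}{D}\right) \left(1 + Y\right) = \left(1 + Y\right) \left(Y - \frac{3}{D}\right)$)
$- 85 \left(- 9 U{\left(2,-3 \right)}\right) t = - 85 \left(- 9 \frac{-3 - 6 - 6 \left(1 + 2\right)}{-3}\right) \left(-210\right) = - 85 \left(- 9 \left(- \frac{-3 - 6 - 6 \cdot 3}{3}\right)\right) \left(-210\right) = - 85 \left(- 9 \left(- \frac{-3 - 6 - 18}{3}\right)\right) \left(-210\right) = - 85 \left(- 9 \left(\left(- \frac{1}{3}\right) \left(-27\right)\right)\right) \left(-210\right) = - 85 \left(\left(-9\right) 9\right) \left(-210\right) = \left(-85\right) \left(-81\right) \left(-210\right) = 6885 \left(-210\right) = -1445850$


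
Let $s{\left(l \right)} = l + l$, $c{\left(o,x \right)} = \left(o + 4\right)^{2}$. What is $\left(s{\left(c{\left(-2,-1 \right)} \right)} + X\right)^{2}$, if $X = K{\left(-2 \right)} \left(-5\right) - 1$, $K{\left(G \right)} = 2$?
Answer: $9$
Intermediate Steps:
$c{\left(o,x \right)} = \left(4 + o\right)^{2}$
$s{\left(l \right)} = 2 l$
$X = -11$ ($X = 2 \left(-5\right) - 1 = -10 - 1 = -11$)
$\left(s{\left(c{\left(-2,-1 \right)} \right)} + X\right)^{2} = \left(2 \left(4 - 2\right)^{2} - 11\right)^{2} = \left(2 \cdot 2^{2} - 11\right)^{2} = \left(2 \cdot 4 - 11\right)^{2} = \left(8 - 11\right)^{2} = \left(-3\right)^{2} = 9$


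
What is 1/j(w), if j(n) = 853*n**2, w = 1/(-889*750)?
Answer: 444555562500/853 ≈ 5.2117e+8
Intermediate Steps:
w = -1/666750 (w = -1/889*1/750 = -1/666750 ≈ -1.4998e-6)
1/j(w) = 1/(853*(-1/666750)**2) = 1/(853*(1/444555562500)) = 1/(853/444555562500) = 444555562500/853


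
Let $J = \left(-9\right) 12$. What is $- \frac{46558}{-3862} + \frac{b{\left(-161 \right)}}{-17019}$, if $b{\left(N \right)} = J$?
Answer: $\frac{44043761}{3651521} \approx 12.062$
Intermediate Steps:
$J = -108$
$b{\left(N \right)} = -108$
$- \frac{46558}{-3862} + \frac{b{\left(-161 \right)}}{-17019} = - \frac{46558}{-3862} - \frac{108}{-17019} = \left(-46558\right) \left(- \frac{1}{3862}\right) - - \frac{12}{1891} = \frac{23279}{1931} + \frac{12}{1891} = \frac{44043761}{3651521}$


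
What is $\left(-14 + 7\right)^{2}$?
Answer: $49$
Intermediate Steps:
$\left(-14 + 7\right)^{2} = \left(-7\right)^{2} = 49$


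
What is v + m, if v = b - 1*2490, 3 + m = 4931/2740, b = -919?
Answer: -9343949/2740 ≈ -3410.2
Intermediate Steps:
m = -3289/2740 (m = -3 + 4931/2740 = -3289/2740 ≈ -1.2004)
v = -3409 (v = -919 - 1*2490 = -919 - 2490 = -3409)
v + m = -3409 - 3289/2740 = -9343949/2740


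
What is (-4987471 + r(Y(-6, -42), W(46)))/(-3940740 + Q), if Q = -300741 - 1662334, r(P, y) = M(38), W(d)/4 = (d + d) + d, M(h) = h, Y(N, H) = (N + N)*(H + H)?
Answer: 4987433/5903815 ≈ 0.84478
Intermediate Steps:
Y(N, H) = 4*H*N (Y(N, H) = (2*N)*(2*H) = 4*H*N)
W(d) = 12*d (W(d) = 4*((d + d) + d) = 4*(2*d + d) = 4*(3*d) = 12*d)
r(P, y) = 38
Q = -1963075
(-4987471 + r(Y(-6, -42), W(46)))/(-3940740 + Q) = (-4987471 + 38)/(-3940740 - 1963075) = -4987433/(-5903815) = -4987433*(-1/5903815) = 4987433/5903815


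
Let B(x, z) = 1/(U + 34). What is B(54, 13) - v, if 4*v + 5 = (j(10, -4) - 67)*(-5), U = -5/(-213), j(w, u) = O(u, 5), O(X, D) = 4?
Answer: -1122859/14494 ≈ -77.471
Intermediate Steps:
j(w, u) = 4
U = 5/213 (U = -5*(-1/213) = 5/213 ≈ 0.023474)
B(x, z) = 213/7247 (B(x, z) = 1/(5/213 + 34) = 1/(7247/213) = 213/7247)
v = 155/2 (v = -5/4 + ((4 - 67)*(-5))/4 = -5/4 + (-63*(-5))/4 = -5/4 + (¼)*315 = -5/4 + 315/4 = 155/2 ≈ 77.500)
B(54, 13) - v = 213/7247 - 1*155/2 = 213/7247 - 155/2 = -1122859/14494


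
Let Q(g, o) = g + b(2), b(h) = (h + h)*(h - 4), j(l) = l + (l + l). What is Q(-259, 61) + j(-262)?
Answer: -1053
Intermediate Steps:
j(l) = 3*l (j(l) = l + 2*l = 3*l)
b(h) = 2*h*(-4 + h) (b(h) = (2*h)*(-4 + h) = 2*h*(-4 + h))
Q(g, o) = -8 + g (Q(g, o) = g + 2*2*(-4 + 2) = g + 2*2*(-2) = g - 8 = -8 + g)
Q(-259, 61) + j(-262) = (-8 - 259) + 3*(-262) = -267 - 786 = -1053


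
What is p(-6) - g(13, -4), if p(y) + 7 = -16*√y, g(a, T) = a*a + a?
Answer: -189 - 16*I*√6 ≈ -189.0 - 39.192*I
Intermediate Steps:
g(a, T) = a + a² (g(a, T) = a² + a = a + a²)
p(y) = -7 - 16*√y
p(-6) - g(13, -4) = (-7 - 16*I*√6) - 13*(1 + 13) = (-7 - 16*I*√6) - 13*14 = (-7 - 16*I*√6) - 1*182 = (-7 - 16*I*√6) - 182 = -189 - 16*I*√6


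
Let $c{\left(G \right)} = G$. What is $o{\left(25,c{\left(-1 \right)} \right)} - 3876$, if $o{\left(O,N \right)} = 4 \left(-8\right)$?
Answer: $-3908$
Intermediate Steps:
$o{\left(O,N \right)} = -32$
$o{\left(25,c{\left(-1 \right)} \right)} - 3876 = -32 - 3876 = -3908$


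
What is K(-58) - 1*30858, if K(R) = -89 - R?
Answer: -30889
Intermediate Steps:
K(-58) - 1*30858 = (-89 - 1*(-58)) - 1*30858 = (-89 + 58) - 30858 = -31 - 30858 = -30889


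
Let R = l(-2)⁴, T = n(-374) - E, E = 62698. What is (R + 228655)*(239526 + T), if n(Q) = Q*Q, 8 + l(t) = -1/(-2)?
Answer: 73418024370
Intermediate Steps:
l(t) = -15/2 (l(t) = -8 - 1/(-2) = -8 - 1*(-½) = -8 + ½ = -15/2)
n(Q) = Q²
T = 77178 (T = (-374)² - 1*62698 = 139876 - 62698 = 77178)
R = 50625/16 (R = (-15/2)⁴ = 50625/16 ≈ 3164.1)
(R + 228655)*(239526 + T) = (50625/16 + 228655)*(239526 + 77178) = (3709105/16)*316704 = 73418024370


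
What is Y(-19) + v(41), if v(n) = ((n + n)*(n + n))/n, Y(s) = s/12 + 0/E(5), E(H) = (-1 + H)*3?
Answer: 1949/12 ≈ 162.42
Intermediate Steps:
E(H) = -3 + 3*H
Y(s) = s/12 (Y(s) = s/12 + 0/(-3 + 3*5) = s*(1/12) + 0/(-3 + 15) = s/12 + 0/12 = s/12 + 0*(1/12) = s/12 + 0 = s/12)
v(n) = 4*n (v(n) = ((2*n)*(2*n))/n = (4*n²)/n = 4*n)
Y(-19) + v(41) = (1/12)*(-19) + 4*41 = -19/12 + 164 = 1949/12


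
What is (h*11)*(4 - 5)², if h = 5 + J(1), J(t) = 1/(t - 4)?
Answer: 154/3 ≈ 51.333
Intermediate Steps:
J(t) = 1/(-4 + t)
h = 14/3 (h = 5 + 1/(-4 + 1) = 5 + 1/(-3) = 5 - ⅓ = 14/3 ≈ 4.6667)
(h*11)*(4 - 5)² = ((14/3)*11)*(4 - 5)² = (154/3)*(-1)² = (154/3)*1 = 154/3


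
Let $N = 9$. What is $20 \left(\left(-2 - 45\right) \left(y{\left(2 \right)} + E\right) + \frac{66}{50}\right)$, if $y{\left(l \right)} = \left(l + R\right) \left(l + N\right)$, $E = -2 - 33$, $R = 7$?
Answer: $- \frac{300668}{5} \approx -60134.0$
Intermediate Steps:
$E = -35$ ($E = -2 - 33 = -35$)
$y{\left(l \right)} = \left(7 + l\right) \left(9 + l\right)$ ($y{\left(l \right)} = \left(l + 7\right) \left(l + 9\right) = \left(7 + l\right) \left(9 + l\right)$)
$20 \left(\left(-2 - 45\right) \left(y{\left(2 \right)} + E\right) + \frac{66}{50}\right) = 20 \left(\left(-2 - 45\right) \left(\left(63 + 2^{2} + 16 \cdot 2\right) - 35\right) + \frac{66}{50}\right) = 20 \left(- 47 \left(\left(63 + 4 + 32\right) - 35\right) + 66 \cdot \frac{1}{50}\right) = 20 \left(- 47 \left(99 - 35\right) + \frac{33}{25}\right) = 20 \left(\left(-47\right) 64 + \frac{33}{25}\right) = 20 \left(-3008 + \frac{33}{25}\right) = 20 \left(- \frac{75167}{25}\right) = - \frac{300668}{5}$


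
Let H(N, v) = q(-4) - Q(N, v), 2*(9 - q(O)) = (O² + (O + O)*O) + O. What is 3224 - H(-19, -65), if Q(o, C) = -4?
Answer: 3233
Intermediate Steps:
q(O) = 9 - 3*O²/2 - O/2 (q(O) = 9 - ((O² + (O + O)*O) + O)/2 = 9 - ((O² + (2*O)*O) + O)/2 = 9 - ((O² + 2*O²) + O)/2 = 9 - (3*O² + O)/2 = 9 - (O + 3*O²)/2 = 9 + (-3*O²/2 - O/2) = 9 - 3*O²/2 - O/2)
H(N, v) = -9 (H(N, v) = (9 - 3/2*(-4)² - ½*(-4)) - 1*(-4) = (9 - 3/2*16 + 2) + 4 = (9 - 24 + 2) + 4 = -13 + 4 = -9)
3224 - H(-19, -65) = 3224 - 1*(-9) = 3224 + 9 = 3233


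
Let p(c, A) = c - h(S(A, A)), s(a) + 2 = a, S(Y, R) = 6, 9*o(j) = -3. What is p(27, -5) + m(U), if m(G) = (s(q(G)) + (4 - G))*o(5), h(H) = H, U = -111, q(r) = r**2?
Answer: -12371/3 ≈ -4123.7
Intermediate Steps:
o(j) = -1/3 (o(j) = (1/9)*(-3) = -1/3)
s(a) = -2 + a
m(G) = -2/3 - G**2/3 + G/3 (m(G) = ((-2 + G**2) + (4 - G))*(-1/3) = (2 + G**2 - G)*(-1/3) = -2/3 - G**2/3 + G/3)
p(c, A) = -6 + c (p(c, A) = c - 1*6 = c - 6 = -6 + c)
p(27, -5) + m(U) = (-6 + 27) + (-2/3 - 1/3*(-111)**2 + (1/3)*(-111)) = 21 + (-2/3 - 1/3*12321 - 37) = 21 + (-2/3 - 4107 - 37) = 21 - 12434/3 = -12371/3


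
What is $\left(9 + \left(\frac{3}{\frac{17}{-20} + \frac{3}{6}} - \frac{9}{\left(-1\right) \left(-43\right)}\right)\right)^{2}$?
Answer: $\frac{4356}{90601} \approx 0.048079$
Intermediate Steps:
$\left(9 + \left(\frac{3}{\frac{17}{-20} + \frac{3}{6}} - \frac{9}{\left(-1\right) \left(-43\right)}\right)\right)^{2} = \left(9 + \left(\frac{3}{17 \left(- \frac{1}{20}\right) + 3 \cdot \frac{1}{6}} - \frac{9}{43}\right)\right)^{2} = \left(9 + \left(\frac{3}{- \frac{17}{20} + \frac{1}{2}} - \frac{9}{43}\right)\right)^{2} = \left(9 + \left(\frac{3}{- \frac{7}{20}} - \frac{9}{43}\right)\right)^{2} = \left(9 + \left(3 \left(- \frac{20}{7}\right) - \frac{9}{43}\right)\right)^{2} = \left(9 - \frac{2643}{301}\right)^{2} = \left(\frac{66}{301}\right)^{2} = \frac{4356}{90601}$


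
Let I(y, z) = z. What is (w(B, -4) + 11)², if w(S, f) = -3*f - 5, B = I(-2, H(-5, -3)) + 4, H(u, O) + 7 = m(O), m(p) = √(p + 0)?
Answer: 324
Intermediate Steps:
m(p) = √p
H(u, O) = -7 + √O
B = -3 + I*√3 (B = (-7 + √(-3)) + 4 = (-7 + I*√3) + 4 = -3 + I*√3 ≈ -3.0 + 1.732*I)
w(S, f) = -5 - 3*f
(w(B, -4) + 11)² = ((-5 - 3*(-4)) + 11)² = ((-5 + 12) + 11)² = (7 + 11)² = 18² = 324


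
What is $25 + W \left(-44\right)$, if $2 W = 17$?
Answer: $-349$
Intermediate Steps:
$W = \frac{17}{2}$ ($W = \frac{1}{2} \cdot 17 = \frac{17}{2} \approx 8.5$)
$25 + W \left(-44\right) = 25 + \frac{17}{2} \left(-44\right) = 25 - 374 = -349$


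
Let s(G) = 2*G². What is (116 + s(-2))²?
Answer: 15376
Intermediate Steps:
(116 + s(-2))² = (116 + 2*(-2)²)² = (116 + 2*4)² = (116 + 8)² = 124² = 15376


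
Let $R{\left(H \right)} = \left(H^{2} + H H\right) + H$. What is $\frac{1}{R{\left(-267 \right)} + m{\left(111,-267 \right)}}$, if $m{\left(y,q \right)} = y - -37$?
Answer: $\frac{1}{142459} \approx 7.0196 \cdot 10^{-6}$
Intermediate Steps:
$m{\left(y,q \right)} = 37 + y$ ($m{\left(y,q \right)} = y + 37 = 37 + y$)
$R{\left(H \right)} = H + 2 H^{2}$ ($R{\left(H \right)} = \left(H^{2} + H^{2}\right) + H = 2 H^{2} + H = H + 2 H^{2}$)
$\frac{1}{R{\left(-267 \right)} + m{\left(111,-267 \right)}} = \frac{1}{- 267 \left(1 + 2 \left(-267\right)\right) + \left(37 + 111\right)} = \frac{1}{- 267 \left(1 - 534\right) + 148} = \frac{1}{\left(-267\right) \left(-533\right) + 148} = \frac{1}{142311 + 148} = \frac{1}{142459}$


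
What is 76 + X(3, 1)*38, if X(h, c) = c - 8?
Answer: -190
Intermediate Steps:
X(h, c) = -8 + c
76 + X(3, 1)*38 = 76 + (-8 + 1)*38 = 76 - 7*38 = 76 - 266 = -190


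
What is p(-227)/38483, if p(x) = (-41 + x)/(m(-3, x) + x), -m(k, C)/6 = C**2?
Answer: 268/11906678683 ≈ 2.2508e-8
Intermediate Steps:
m(k, C) = -6*C**2
p(x) = (-41 + x)/(x - 6*x**2) (p(x) = (-41 + x)/(-6*x**2 + x) = (-41 + x)/(x - 6*x**2))
p(-227)/38483 = ((41 - 1*(-227))/((-227)*(-1 + 6*(-227))))/38483 = -(41 + 227)/(227*(-1 - 1362))*(1/38483) = -1/227*268/(-1363)*(1/38483) = -1/227*(-1/1363)*268*(1/38483) = (268/309401)*(1/38483) = 268/11906678683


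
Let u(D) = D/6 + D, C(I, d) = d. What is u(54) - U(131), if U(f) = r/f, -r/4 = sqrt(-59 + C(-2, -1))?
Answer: 63 + 8*I*sqrt(15)/131 ≈ 63.0 + 0.23652*I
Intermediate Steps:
r = -8*I*sqrt(15) (r = -4*sqrt(-59 - 1) = -8*I*sqrt(15) ≈ -30.984*I)
U(f) = -8*I*sqrt(15)/f (U(f) = (-8*I*sqrt(15))/f = -8*I*sqrt(15)/f)
u(D) = 7*D/6 (u(D) = D/6 + D = 7*D/6)
u(54) - U(131) = (7/6)*54 - (-8)*I*sqrt(15)/131 = 63 - (-8)*I*sqrt(15)/131 = 63 + 8*I*sqrt(15)/131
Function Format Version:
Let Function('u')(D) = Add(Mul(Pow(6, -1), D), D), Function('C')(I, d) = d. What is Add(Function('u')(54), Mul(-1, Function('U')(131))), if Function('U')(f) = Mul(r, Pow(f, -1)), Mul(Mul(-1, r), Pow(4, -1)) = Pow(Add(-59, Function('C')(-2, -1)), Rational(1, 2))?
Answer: Add(63, Mul(Rational(8, 131), I, Pow(15, Rational(1, 2)))) ≈ Add(63.000, Mul(0.23652, I))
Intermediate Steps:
r = Mul(-8, I, Pow(15, Rational(1, 2))) (r = Mul(-4, Pow(Add(-59, -1), Rational(1, 2))) = Mul(-4, Pow(-60, Rational(1, 2))) = Mul(-4, Mul(2, I, Pow(15, Rational(1, 2)))) = Mul(-8, I, Pow(15, Rational(1, 2))) ≈ Mul(-30.984, I))
Function('U')(f) = Mul(-8, I, Pow(15, Rational(1, 2)), Pow(f, -1)) (Function('U')(f) = Mul(Mul(-8, I, Pow(15, Rational(1, 2))), Pow(f, -1)) = Mul(-8, I, Pow(15, Rational(1, 2)), Pow(f, -1)))
Function('u')(D) = Mul(Rational(7, 6), D) (Function('u')(D) = Add(Mul(Rational(1, 6), D), D) = Mul(Rational(7, 6), D))
Add(Function('u')(54), Mul(-1, Function('U')(131))) = Add(Mul(Rational(7, 6), 54), Mul(-1, Mul(-8, I, Pow(15, Rational(1, 2)), Pow(131, -1)))) = Add(63, Mul(-1, Mul(-8, I, Pow(15, Rational(1, 2)), Rational(1, 131)))) = Add(63, Mul(-1, Mul(Rational(-8, 131), I, Pow(15, Rational(1, 2))))) = Add(63, Mul(Rational(8, 131), I, Pow(15, Rational(1, 2))))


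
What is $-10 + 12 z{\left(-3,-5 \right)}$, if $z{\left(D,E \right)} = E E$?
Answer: $290$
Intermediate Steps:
$z{\left(D,E \right)} = E^{2}$
$-10 + 12 z{\left(-3,-5 \right)} = -10 + 12 \left(-5\right)^{2} = -10 + 12 \cdot 25 = -10 + 300 = 290$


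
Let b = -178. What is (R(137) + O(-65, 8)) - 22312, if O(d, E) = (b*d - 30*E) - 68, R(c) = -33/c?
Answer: -1513883/137 ≈ -11050.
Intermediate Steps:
O(d, E) = -68 - 178*d - 30*E (O(d, E) = (-178*d - 30*E) - 68 = -68 - 178*d - 30*E)
(R(137) + O(-65, 8)) - 22312 = (-33/137 + (-68 - 178*(-65) - 30*8)) - 22312 = (-33*1/137 + (-68 + 11570 - 240)) - 22312 = (-33/137 + 11262) - 22312 = 1542861/137 - 22312 = -1513883/137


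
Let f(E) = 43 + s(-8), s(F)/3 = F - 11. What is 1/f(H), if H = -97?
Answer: -1/14 ≈ -0.071429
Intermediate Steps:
s(F) = -33 + 3*F (s(F) = 3*(F - 11) = 3*(-11 + F) = -33 + 3*F)
f(E) = -14 (f(E) = 43 + (-33 + 3*(-8)) = 43 + (-33 - 24) = 43 - 57 = -14)
1/f(H) = 1/(-14) = -1/14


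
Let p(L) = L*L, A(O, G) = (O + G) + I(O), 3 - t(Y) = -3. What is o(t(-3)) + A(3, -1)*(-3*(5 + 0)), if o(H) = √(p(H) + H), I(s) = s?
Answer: -75 + √42 ≈ -68.519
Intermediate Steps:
t(Y) = 6 (t(Y) = 3 - 1*(-3) = 3 + 3 = 6)
A(O, G) = G + 2*O (A(O, G) = (O + G) + O = (G + O) + O = G + 2*O)
p(L) = L²
o(H) = √(H + H²) (o(H) = √(H² + H) = √(H + H²))
o(t(-3)) + A(3, -1)*(-3*(5 + 0)) = √(6*(1 + 6)) + (-1 + 2*3)*(-3*(5 + 0)) = √(6*7) + (-1 + 6)*(-3*5) = √42 + 5*(-15) = √42 - 75 = -75 + √42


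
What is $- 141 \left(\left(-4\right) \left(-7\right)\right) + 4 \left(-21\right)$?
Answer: $-4032$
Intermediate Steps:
$- 141 \left(\left(-4\right) \left(-7\right)\right) + 4 \left(-21\right) = \left(-141\right) 28 - 84 = -3948 - 84 = -4032$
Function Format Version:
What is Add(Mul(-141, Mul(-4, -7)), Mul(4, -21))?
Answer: -4032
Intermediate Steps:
Add(Mul(-141, Mul(-4, -7)), Mul(4, -21)) = Add(Mul(-141, 28), -84) = Add(-3948, -84) = -4032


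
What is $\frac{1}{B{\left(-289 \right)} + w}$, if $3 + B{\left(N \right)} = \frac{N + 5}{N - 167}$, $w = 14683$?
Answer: $\frac{114}{1673591} \approx 6.8117 \cdot 10^{-5}$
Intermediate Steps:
$B{\left(N \right)} = -3 + \frac{5 + N}{-167 + N}$ ($B{\left(N \right)} = -3 + \frac{N + 5}{N - 167} = -3 + \frac{5 + N}{-167 + N}$)
$\frac{1}{B{\left(-289 \right)} + w} = \frac{1}{\frac{2 \left(253 - -289\right)}{-167 - 289} + 14683} = \frac{1}{\frac{2 \left(253 + 289\right)}{-456} + 14683} = \frac{1}{2 \left(- \frac{1}{456}\right) 542 + 14683} = \frac{1}{- \frac{271}{114} + 14683} = \frac{1}{\frac{1673591}{114}} = \frac{114}{1673591}$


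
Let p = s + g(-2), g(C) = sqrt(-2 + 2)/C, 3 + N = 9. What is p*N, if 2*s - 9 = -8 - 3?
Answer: -6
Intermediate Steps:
N = 6 (N = -3 + 9 = 6)
g(C) = 0 (g(C) = sqrt(0)/C = 0/C = 0)
s = -1 (s = 9/2 + (-8 - 3)/2 = 9/2 + (1/2)*(-11) = 9/2 - 11/2 = -1)
p = -1 (p = -1 + 0 = -1)
p*N = -1*6 = -6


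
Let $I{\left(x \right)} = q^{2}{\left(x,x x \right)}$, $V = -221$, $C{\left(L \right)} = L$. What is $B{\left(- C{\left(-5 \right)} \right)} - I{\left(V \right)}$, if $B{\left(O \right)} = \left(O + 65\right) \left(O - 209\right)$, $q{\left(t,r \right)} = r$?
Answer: $-2385457561$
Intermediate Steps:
$B{\left(O \right)} = \left(-209 + O\right) \left(65 + O\right)$ ($B{\left(O \right)} = \left(65 + O\right) \left(-209 + O\right) = \left(-209 + O\right) \left(65 + O\right)$)
$I{\left(x \right)} = x^{4}$ ($I{\left(x \right)} = \left(x x\right)^{2} = \left(x^{2}\right)^{2} = x^{4}$)
$B{\left(- C{\left(-5 \right)} \right)} - I{\left(V \right)} = \left(-13585 + \left(\left(-1\right) \left(-5\right)\right)^{2} - 144 \left(\left(-1\right) \left(-5\right)\right)\right) - \left(-221\right)^{4} = \left(-13585 + 5^{2} - 720\right) - 2385443281 = \left(-13585 + 25 - 720\right) - 2385443281 = -14280 - 2385443281 = -2385457561$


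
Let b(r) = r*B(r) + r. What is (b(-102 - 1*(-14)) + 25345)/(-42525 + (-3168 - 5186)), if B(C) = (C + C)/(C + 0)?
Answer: -25081/50879 ≈ -0.49295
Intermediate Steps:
B(C) = 2 (B(C) = (2*C)/C = 2)
b(r) = 3*r (b(r) = r*2 + r = 2*r + r = 3*r)
(b(-102 - 1*(-14)) + 25345)/(-42525 + (-3168 - 5186)) = (3*(-102 - 1*(-14)) + 25345)/(-42525 + (-3168 - 5186)) = (3*(-102 + 14) + 25345)/(-42525 - 8354) = (3*(-88) + 25345)/(-50879) = (-264 + 25345)*(-1/50879) = 25081*(-1/50879) = -25081/50879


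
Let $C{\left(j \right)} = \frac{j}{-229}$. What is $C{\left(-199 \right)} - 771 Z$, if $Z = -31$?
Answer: $\frac{5473528}{229} \approx 23902.0$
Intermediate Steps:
$C{\left(j \right)} = - \frac{j}{229}$ ($C{\left(j \right)} = j \left(- \frac{1}{229}\right) = - \frac{j}{229}$)
$C{\left(-199 \right)} - 771 Z = \left(- \frac{1}{229}\right) \left(-199\right) - 771 \left(-31\right) = \frac{199}{229} - -23901 = \frac{199}{229} + 23901 = \frac{5473528}{229}$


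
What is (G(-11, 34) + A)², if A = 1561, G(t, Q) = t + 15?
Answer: 2449225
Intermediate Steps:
G(t, Q) = 15 + t
(G(-11, 34) + A)² = ((15 - 11) + 1561)² = (4 + 1561)² = 1565² = 2449225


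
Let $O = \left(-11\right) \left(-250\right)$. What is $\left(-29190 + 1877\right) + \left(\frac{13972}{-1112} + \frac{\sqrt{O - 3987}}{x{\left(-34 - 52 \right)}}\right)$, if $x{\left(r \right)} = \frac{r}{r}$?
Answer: $- \frac{7596507}{278} + i \sqrt{1237} \approx -27326.0 + 35.171 i$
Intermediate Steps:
$x{\left(r \right)} = 1$
$O = 2750$
$\left(-29190 + 1877\right) + \left(\frac{13972}{-1112} + \frac{\sqrt{O - 3987}}{x{\left(-34 - 52 \right)}}\right) = \left(-29190 + 1877\right) + \left(\frac{13972}{-1112} + \frac{\sqrt{2750 - 3987}}{1}\right) = -27313 + \left(13972 \left(- \frac{1}{1112}\right) + \sqrt{-1237} \cdot 1\right) = -27313 - \left(\frac{3493}{278} - i \sqrt{1237} \cdot 1\right) = -27313 - \left(\frac{3493}{278} - i \sqrt{1237}\right) = - \frac{7596507}{278} + i \sqrt{1237}$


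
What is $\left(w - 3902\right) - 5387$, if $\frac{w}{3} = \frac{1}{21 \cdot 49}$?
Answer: $- \frac{3186126}{343} \approx -9289.0$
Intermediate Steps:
$w = \frac{1}{343}$ ($w = \frac{3}{21 \cdot 49} = \frac{3}{1029} = 3 \cdot \frac{1}{1029} = \frac{1}{343} \approx 0.0029155$)
$\left(w - 3902\right) - 5387 = \left(\frac{1}{343} - 3902\right) - 5387 = - \frac{1338385}{343} - 5387 = - \frac{3186126}{343}$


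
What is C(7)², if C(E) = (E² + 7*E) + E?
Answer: 11025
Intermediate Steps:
C(E) = E² + 8*E
C(7)² = (7*(8 + 7))² = (7*15)² = 105² = 11025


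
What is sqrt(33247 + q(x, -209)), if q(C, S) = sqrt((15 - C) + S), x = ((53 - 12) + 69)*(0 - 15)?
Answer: sqrt(33247 + 4*sqrt(91)) ≈ 182.44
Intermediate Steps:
x = -1650 (x = (41 + 69)*(-15) = 110*(-15) = -1650)
q(C, S) = sqrt(15 + S - C)
sqrt(33247 + q(x, -209)) = sqrt(33247 + sqrt(15 - 209 - 1*(-1650))) = sqrt(33247 + sqrt(15 - 209 + 1650)) = sqrt(33247 + sqrt(1456)) = sqrt(33247 + 4*sqrt(91))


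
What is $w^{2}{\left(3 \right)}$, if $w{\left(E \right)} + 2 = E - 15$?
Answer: $196$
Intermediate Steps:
$w{\left(E \right)} = -17 + E$ ($w{\left(E \right)} = -2 + \left(E - 15\right) = -2 + \left(-15 + E\right) = -17 + E$)
$w^{2}{\left(3 \right)} = \left(-17 + 3\right)^{2} = \left(-14\right)^{2} = 196$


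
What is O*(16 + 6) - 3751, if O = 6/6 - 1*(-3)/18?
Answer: -11176/3 ≈ -3725.3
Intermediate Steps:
O = 7/6 (O = 6*(⅙) + 3*(1/18) = 1 + ⅙ = 7/6 ≈ 1.1667)
O*(16 + 6) - 3751 = 7*(16 + 6)/6 - 3751 = (7/6)*22 - 3751 = 77/3 - 3751 = -11176/3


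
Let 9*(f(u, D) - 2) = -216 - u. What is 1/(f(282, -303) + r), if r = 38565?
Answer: 3/115535 ≈ 2.5966e-5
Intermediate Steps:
f(u, D) = -22 - u/9 (f(u, D) = 2 + (-216 - u)/9 = 2 + (-24 - u/9) = -22 - u/9)
1/(f(282, -303) + r) = 1/((-22 - ⅑*282) + 38565) = 1/((-22 - 94/3) + 38565) = 1/(-160/3 + 38565) = 1/(115535/3) = 3/115535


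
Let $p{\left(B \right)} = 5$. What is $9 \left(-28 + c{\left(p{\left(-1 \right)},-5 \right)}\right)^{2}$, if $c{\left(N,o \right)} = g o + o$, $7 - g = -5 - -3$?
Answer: $54756$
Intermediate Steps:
$g = 9$ ($g = 7 - \left(-5 - -3\right) = 7 - \left(-5 + 3\right) = 7 - -2 = 7 + 2 = 9$)
$c{\left(N,o \right)} = 10 o$ ($c{\left(N,o \right)} = 9 o + o = 10 o$)
$9 \left(-28 + c{\left(p{\left(-1 \right)},-5 \right)}\right)^{2} = 9 \left(-28 + 10 \left(-5\right)\right)^{2} = 9 \left(-28 - 50\right)^{2} = 9 \left(-78\right)^{2} = 9 \cdot 6084 = 54756$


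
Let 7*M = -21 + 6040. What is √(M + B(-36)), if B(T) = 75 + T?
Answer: 22*√91/7 ≈ 29.981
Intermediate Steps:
M = 6019/7 (M = (-21 + 6040)/7 = (⅐)*6019 = 6019/7 ≈ 859.86)
√(M + B(-36)) = √(6019/7 + (75 - 36)) = √(6019/7 + 39) = √(6292/7) = 22*√91/7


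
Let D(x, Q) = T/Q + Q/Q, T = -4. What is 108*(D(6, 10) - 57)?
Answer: -30456/5 ≈ -6091.2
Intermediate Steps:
D(x, Q) = 1 - 4/Q (D(x, Q) = -4/Q + Q/Q = -4/Q + 1 = 1 - 4/Q)
108*(D(6, 10) - 57) = 108*((-4 + 10)/10 - 57) = 108*((⅒)*6 - 57) = 108*(⅗ - 57) = 108*(-282/5) = -30456/5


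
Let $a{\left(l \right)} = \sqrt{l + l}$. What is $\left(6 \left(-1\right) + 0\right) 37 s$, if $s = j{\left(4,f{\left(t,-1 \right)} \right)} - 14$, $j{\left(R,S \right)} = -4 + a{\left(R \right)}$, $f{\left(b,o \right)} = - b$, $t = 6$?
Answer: $3996 - 444 \sqrt{2} \approx 3368.1$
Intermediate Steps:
$a{\left(l \right)} = \sqrt{2} \sqrt{l}$ ($a{\left(l \right)} = \sqrt{2 l} = \sqrt{2} \sqrt{l}$)
$j{\left(R,S \right)} = -4 + \sqrt{2} \sqrt{R}$
$s = -18 + 2 \sqrt{2}$ ($s = \left(-4 + \sqrt{2} \sqrt{4}\right) - 14 = \left(-4 + \sqrt{2} \cdot 2\right) - 14 = \left(-4 + 2 \sqrt{2}\right) - 14 = -18 + 2 \sqrt{2} \approx -15.172$)
$\left(6 \left(-1\right) + 0\right) 37 s = \left(6 \left(-1\right) + 0\right) 37 \left(-18 + 2 \sqrt{2}\right) = \left(-6 + 0\right) 37 \left(-18 + 2 \sqrt{2}\right) = \left(-6\right) 37 \left(-18 + 2 \sqrt{2}\right) = - 222 \left(-18 + 2 \sqrt{2}\right) = 3996 - 444 \sqrt{2}$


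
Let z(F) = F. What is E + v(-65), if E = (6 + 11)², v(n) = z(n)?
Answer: 224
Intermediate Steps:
v(n) = n
E = 289 (E = 17² = 289)
E + v(-65) = 289 - 65 = 224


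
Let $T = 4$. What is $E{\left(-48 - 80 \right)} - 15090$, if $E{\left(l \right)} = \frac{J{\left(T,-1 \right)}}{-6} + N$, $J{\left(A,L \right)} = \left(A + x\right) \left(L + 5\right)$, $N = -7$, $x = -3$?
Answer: $- \frac{45293}{3} \approx -15098.0$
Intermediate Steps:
$J{\left(A,L \right)} = \left(-3 + A\right) \left(5 + L\right)$ ($J{\left(A,L \right)} = \left(A - 3\right) \left(L + 5\right) = \left(-3 + A\right) \left(5 + L\right)$)
$E{\left(l \right)} = - \frac{23}{3}$ ($E{\left(l \right)} = \frac{-15 - -3 + 5 \cdot 4 + 4 \left(-1\right)}{-6} - 7 = \left(-15 + 3 + 20 - 4\right) \left(- \frac{1}{6}\right) - 7 = 4 \left(- \frac{1}{6}\right) - 7 = - \frac{2}{3} - 7 = - \frac{23}{3}$)
$E{\left(-48 - 80 \right)} - 15090 = - \frac{23}{3} - 15090 = - \frac{45293}{3}$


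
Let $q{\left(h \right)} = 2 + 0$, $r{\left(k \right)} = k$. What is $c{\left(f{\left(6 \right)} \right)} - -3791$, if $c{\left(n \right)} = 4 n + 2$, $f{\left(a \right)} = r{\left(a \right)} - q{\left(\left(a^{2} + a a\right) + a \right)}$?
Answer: $3809$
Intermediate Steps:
$q{\left(h \right)} = 2$
$f{\left(a \right)} = -2 + a$ ($f{\left(a \right)} = a - 2 = -2 + a$)
$c{\left(n \right)} = 2 + 4 n$
$c{\left(f{\left(6 \right)} \right)} - -3791 = \left(2 + 4 \left(-2 + 6\right)\right) - -3791 = \left(2 + 4 \cdot 4\right) + 3791 = \left(2 + 16\right) + 3791 = 18 + 3791 = 3809$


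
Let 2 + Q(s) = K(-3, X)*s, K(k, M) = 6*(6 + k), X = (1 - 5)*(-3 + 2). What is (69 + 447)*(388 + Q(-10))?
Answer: 106296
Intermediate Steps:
X = 4 (X = -4*(-1) = 4)
K(k, M) = 36 + 6*k
Q(s) = -2 + 18*s (Q(s) = -2 + (36 + 6*(-3))*s = -2 + (36 - 18)*s = -2 + 18*s)
(69 + 447)*(388 + Q(-10)) = (69 + 447)*(388 + (-2 + 18*(-10))) = 516*(388 + (-2 - 180)) = 516*(388 - 182) = 516*206 = 106296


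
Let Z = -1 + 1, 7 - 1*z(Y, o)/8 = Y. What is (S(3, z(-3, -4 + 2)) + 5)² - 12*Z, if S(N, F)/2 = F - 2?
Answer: 25921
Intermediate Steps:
z(Y, o) = 56 - 8*Y
S(N, F) = -4 + 2*F (S(N, F) = 2*(F - 2) = 2*(-2 + F) = -4 + 2*F)
Z = 0
(S(3, z(-3, -4 + 2)) + 5)² - 12*Z = ((-4 + 2*(56 - 8*(-3))) + 5)² - 12*0 = ((-4 + 2*(56 + 24)) + 5)² + 0 = ((-4 + 2*80) + 5)² + 0 = ((-4 + 160) + 5)² + 0 = (156 + 5)² + 0 = 161² + 0 = 25921 + 0 = 25921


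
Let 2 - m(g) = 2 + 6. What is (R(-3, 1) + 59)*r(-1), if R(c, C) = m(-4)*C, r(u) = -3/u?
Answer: 159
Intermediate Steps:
m(g) = -6 (m(g) = 2 - (2 + 6) = 2 - 1*8 = 2 - 8 = -6)
R(c, C) = -6*C
(R(-3, 1) + 59)*r(-1) = (-6*1 + 59)*(-3/(-1)) = (-6 + 59)*(-3*(-1)) = 53*3 = 159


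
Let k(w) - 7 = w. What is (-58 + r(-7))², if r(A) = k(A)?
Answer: 3364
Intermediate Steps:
k(w) = 7 + w
r(A) = 7 + A
(-58 + r(-7))² = (-58 + (7 - 7))² = (-58 + 0)² = (-58)² = 3364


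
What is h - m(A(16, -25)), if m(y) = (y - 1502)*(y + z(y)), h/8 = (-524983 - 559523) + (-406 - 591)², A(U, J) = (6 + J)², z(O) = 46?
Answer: -259589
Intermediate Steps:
h = -723976 (h = 8*((-524983 - 559523) + (-406 - 591)²) = 8*(-1084506 + (-997)²) = 8*(-1084506 + 994009) = 8*(-90497) = -723976)
m(y) = (-1502 + y)*(46 + y) (m(y) = (y - 1502)*(y + 46) = (-1502 + y)*(46 + y))
h - m(A(16, -25)) = -723976 - (-69092 + ((6 - 25)²)² - 1456*(6 - 25)²) = -723976 - (-69092 + ((-19)²)² - 1456*(-19)²) = -723976 - (-69092 + 361² - 1456*361) = -723976 - (-69092 + 130321 - 525616) = -723976 - 1*(-464387) = -723976 + 464387 = -259589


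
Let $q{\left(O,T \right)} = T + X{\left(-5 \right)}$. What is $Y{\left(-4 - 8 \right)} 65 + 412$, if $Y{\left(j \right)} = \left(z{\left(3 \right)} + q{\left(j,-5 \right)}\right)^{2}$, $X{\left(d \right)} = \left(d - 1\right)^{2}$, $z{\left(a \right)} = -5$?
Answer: $44352$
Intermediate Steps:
$X{\left(d \right)} = \left(-1 + d\right)^{2}$
$q{\left(O,T \right)} = 36 + T$ ($q{\left(O,T \right)} = T + \left(-1 - 5\right)^{2} = T + \left(-6\right)^{2} = T + 36 = 36 + T$)
$Y{\left(j \right)} = 676$ ($Y{\left(j \right)} = \left(-5 + \left(36 - 5\right)\right)^{2} = \left(-5 + 31\right)^{2} = 26^{2} = 676$)
$Y{\left(-4 - 8 \right)} 65 + 412 = 676 \cdot 65 + 412 = 43940 + 412 = 44352$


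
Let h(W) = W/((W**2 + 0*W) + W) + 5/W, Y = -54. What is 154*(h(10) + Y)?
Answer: -8225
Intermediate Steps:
h(W) = 5/W + W/(W + W**2) (h(W) = W/((W**2 + 0) + W) + 5/W = W/(W**2 + W) + 5/W = W/(W + W**2) + 5/W = 5/W + W/(W + W**2))
154*(h(10) + Y) = 154*((5 + 6*10)/(10*(1 + 10)) - 54) = 154*((1/10)*(5 + 60)/11 - 54) = 154*((1/10)*(1/11)*65 - 54) = 154*(13/22 - 54) = 154*(-1175/22) = -8225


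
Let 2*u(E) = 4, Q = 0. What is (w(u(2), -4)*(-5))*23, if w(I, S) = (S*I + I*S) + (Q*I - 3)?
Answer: 2185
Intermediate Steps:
u(E) = 2 (u(E) = (½)*4 = 2)
w(I, S) = -3 + 2*I*S (w(I, S) = (S*I + I*S) + (0*I - 3) = (I*S + I*S) + (0 - 3) = 2*I*S - 3 = -3 + 2*I*S)
(w(u(2), -4)*(-5))*23 = ((-3 + 2*2*(-4))*(-5))*23 = ((-3 - 16)*(-5))*23 = -19*(-5)*23 = 95*23 = 2185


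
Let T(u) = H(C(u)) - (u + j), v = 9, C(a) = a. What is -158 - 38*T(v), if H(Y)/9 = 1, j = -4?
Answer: -310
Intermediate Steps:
H(Y) = 9 (H(Y) = 9*1 = 9)
T(u) = 13 - u (T(u) = 9 - (u - 4) = 9 - (-4 + u) = 9 + (4 - u) = 13 - u)
-158 - 38*T(v) = -158 - 38*(13 - 1*9) = -158 - 38*(13 - 9) = -158 - 38*4 = -158 - 152 = -310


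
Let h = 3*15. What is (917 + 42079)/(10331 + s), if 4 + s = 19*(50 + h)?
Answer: 3583/1011 ≈ 3.5440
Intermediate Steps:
h = 45
s = 1801 (s = -4 + 19*(50 + 45) = -4 + 19*95 = -4 + 1805 = 1801)
(917 + 42079)/(10331 + s) = (917 + 42079)/(10331 + 1801) = 42996/12132 = 42996*(1/12132) = 3583/1011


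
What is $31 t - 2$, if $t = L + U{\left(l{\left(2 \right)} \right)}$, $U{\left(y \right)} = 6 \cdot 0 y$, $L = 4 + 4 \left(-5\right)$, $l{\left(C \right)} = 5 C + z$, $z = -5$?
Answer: $-498$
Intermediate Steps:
$l{\left(C \right)} = -5 + 5 C$ ($l{\left(C \right)} = 5 C - 5 = -5 + 5 C$)
$L = -16$ ($L = 4 - 20 = -16$)
$U{\left(y \right)} = 0$ ($U{\left(y \right)} = 0 y = 0$)
$t = -16$ ($t = -16 + 0 = -16$)
$31 t - 2 = 31 \left(-16\right) - 2 = -496 - 2 = -498$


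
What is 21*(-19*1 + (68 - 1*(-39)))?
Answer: 1848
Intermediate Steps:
21*(-19*1 + (68 - 1*(-39))) = 21*(-19 + (68 + 39)) = 21*(-19 + 107) = 21*88 = 1848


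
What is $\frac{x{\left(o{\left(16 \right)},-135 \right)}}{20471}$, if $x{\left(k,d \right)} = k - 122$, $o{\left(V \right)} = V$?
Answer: $- \frac{106}{20471} \approx -0.0051781$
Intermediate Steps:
$x{\left(k,d \right)} = -122 + k$ ($x{\left(k,d \right)} = k - 122 = -122 + k$)
$\frac{x{\left(o{\left(16 \right)},-135 \right)}}{20471} = \frac{-122 + 16}{20471} = \left(-106\right) \frac{1}{20471} = - \frac{106}{20471}$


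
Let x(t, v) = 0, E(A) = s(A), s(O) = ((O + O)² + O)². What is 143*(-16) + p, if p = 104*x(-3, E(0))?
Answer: -2288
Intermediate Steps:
s(O) = (O + 4*O²)² (s(O) = ((2*O)² + O)² = (4*O² + O)² = (O + 4*O²)²)
E(A) = A²*(1 + 4*A)²
p = 0 (p = 104*0 = 0)
143*(-16) + p = 143*(-16) + 0 = -2288 + 0 = -2288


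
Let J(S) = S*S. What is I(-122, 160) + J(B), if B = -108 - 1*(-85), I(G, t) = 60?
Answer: 589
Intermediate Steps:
B = -23 (B = -108 + 85 = -23)
J(S) = S²
I(-122, 160) + J(B) = 60 + (-23)² = 60 + 529 = 589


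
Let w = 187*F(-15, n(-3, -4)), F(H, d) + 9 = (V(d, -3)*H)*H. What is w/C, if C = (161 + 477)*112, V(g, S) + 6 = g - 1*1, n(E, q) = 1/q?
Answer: -111537/25984 ≈ -4.2925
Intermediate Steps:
n(E, q) = 1/q
V(g, S) = -7 + g (V(g, S) = -6 + (g - 1*1) = -6 + (g - 1) = -6 + (-1 + g) = -7 + g)
C = 71456 (C = 638*112 = 71456)
F(H, d) = -9 + H²*(-7 + d) (F(H, d) = -9 + ((-7 + d)*H)*H = -9 + (H*(-7 + d))*H = -9 + H²*(-7 + d))
w = -1226907/4 (w = 187*(-9 + (-15)²*(-7 + 1/(-4))) = 187*(-9 + 225*(-7 - ¼)) = 187*(-9 + 225*(-29/4)) = 187*(-9 - 6525/4) = 187*(-6561/4) = -1226907/4 ≈ -3.0673e+5)
w/C = -1226907/4/71456 = -1226907/4*1/71456 = -111537/25984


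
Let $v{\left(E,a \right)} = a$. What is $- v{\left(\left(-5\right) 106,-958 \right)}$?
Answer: $958$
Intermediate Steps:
$- v{\left(\left(-5\right) 106,-958 \right)} = \left(-1\right) \left(-958\right) = 958$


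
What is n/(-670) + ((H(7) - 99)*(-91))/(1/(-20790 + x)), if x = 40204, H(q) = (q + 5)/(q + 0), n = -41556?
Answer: 57577188348/335 ≈ 1.7187e+8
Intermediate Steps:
H(q) = (5 + q)/q
n/(-670) + ((H(7) - 99)*(-91))/(1/(-20790 + x)) = -41556/(-670) + (((5 + 7)/7 - 99)*(-91))/(1/(-20790 + 40204)) = -41556*(-1/670) + (((⅐)*12 - 99)*(-91))/(1/19414) = 20778/335 + ((12/7 - 99)*(-91))/(1/19414) = 20778/335 - 681/7*(-91)*19414 = 20778/335 + 8853*19414 = 20778/335 + 171872142 = 57577188348/335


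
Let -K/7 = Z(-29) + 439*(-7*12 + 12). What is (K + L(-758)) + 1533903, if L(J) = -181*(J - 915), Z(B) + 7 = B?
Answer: 2058224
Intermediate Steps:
Z(B) = -7 + B
L(J) = 165615 - 181*J (L(J) = -181*(-915 + J) = 165615 - 181*J)
K = 221508 (K = -7*((-7 - 29) + 439*(-7*12 + 12)) = -7*(-36 + 439*(-84 + 12)) = -7*(-36 + 439*(-72)) = -7*(-36 - 31608) = -7*(-31644) = 221508)
(K + L(-758)) + 1533903 = (221508 + (165615 - 181*(-758))) + 1533903 = (221508 + (165615 + 137198)) + 1533903 = (221508 + 302813) + 1533903 = 524321 + 1533903 = 2058224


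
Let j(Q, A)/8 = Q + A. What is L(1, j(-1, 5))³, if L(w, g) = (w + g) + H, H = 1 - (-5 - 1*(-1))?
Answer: 54872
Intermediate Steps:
j(Q, A) = 8*A + 8*Q (j(Q, A) = 8*(Q + A) = 8*(A + Q) = 8*A + 8*Q)
H = 5 (H = 1 - (-5 + 1) = 1 - 1*(-4) = 1 + 4 = 5)
L(w, g) = 5 + g + w (L(w, g) = (w + g) + 5 = (g + w) + 5 = 5 + g + w)
L(1, j(-1, 5))³ = (5 + (8*5 + 8*(-1)) + 1)³ = (5 + (40 - 8) + 1)³ = (5 + 32 + 1)³ = 38³ = 54872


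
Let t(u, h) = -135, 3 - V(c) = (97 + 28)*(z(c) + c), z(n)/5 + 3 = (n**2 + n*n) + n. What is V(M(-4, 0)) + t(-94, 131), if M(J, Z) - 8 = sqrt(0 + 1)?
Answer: -106257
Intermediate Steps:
z(n) = -15 + 5*n + 10*n**2 (z(n) = -15 + 5*((n**2 + n*n) + n) = -15 + 5*((n**2 + n**2) + n) = -15 + 5*(2*n**2 + n) = -15 + 5*(n + 2*n**2) = -15 + (5*n + 10*n**2) = -15 + 5*n + 10*n**2)
M(J, Z) = 9 (M(J, Z) = 8 + sqrt(0 + 1) = 8 + sqrt(1) = 8 + 1 = 9)
V(c) = 1878 - 1250*c**2 - 750*c (V(c) = 3 - (97 + 28)*((-15 + 5*c + 10*c**2) + c) = 3 - 125*(-15 + 6*c + 10*c**2) = 3 - (-1875 + 750*c + 1250*c**2) = 3 + (1875 - 1250*c**2 - 750*c) = 1878 - 1250*c**2 - 750*c)
V(M(-4, 0)) + t(-94, 131) = (1878 - 1250*9**2 - 750*9) - 135 = (1878 - 1250*81 - 6750) - 135 = (1878 - 101250 - 6750) - 135 = -106122 - 135 = -106257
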